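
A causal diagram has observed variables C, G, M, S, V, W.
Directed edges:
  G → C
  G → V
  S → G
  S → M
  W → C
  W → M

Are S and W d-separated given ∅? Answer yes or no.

Yes — S ⊥ W | ∅.

Bayes-Ball from S | ∅ reaches {C,G,M,V}.
W ∉ reach(S|∅) ⇒ S ⊥ W | ∅.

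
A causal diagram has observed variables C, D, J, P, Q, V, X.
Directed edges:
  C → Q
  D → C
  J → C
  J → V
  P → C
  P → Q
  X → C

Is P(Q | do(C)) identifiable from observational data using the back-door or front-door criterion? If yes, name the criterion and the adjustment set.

desc(C)\{C}={Q}; candidates ⊆ {D,J,P,V,X}.
size 0: {}; under {} C still reaches {D,J,P,Q,V,X} ∋ Q.
{P}: C⊥Q given {P} in G with C→· removed — back-door holds.
P(Q|do(C)) = Σ_{P} P(Q|C,P)·P(P).

P(Q|do(C)): backdoor, adjust for {P}.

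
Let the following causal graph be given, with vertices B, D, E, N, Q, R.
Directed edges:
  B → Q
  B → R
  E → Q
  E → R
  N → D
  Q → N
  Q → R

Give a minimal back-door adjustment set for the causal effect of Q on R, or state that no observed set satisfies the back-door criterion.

Q→R: minimal back-door set {B, E}.

desc(Q)\{Q}={D,N,R}; candidates ⊆ {B,E}.
size 0: {}; under {} Q still reaches {B,E,R} ∋ R.
size 1: {B}, {E}; under {B} Q still reaches {E,R} ∋ R.
{B,E}: Q⊥R given {B,E} in G with Q→· removed — back-door holds.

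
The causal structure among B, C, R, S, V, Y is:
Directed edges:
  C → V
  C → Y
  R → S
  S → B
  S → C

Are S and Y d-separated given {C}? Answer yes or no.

Yes — S ⊥ Y | {C}.

Bayes-Ball from S | {C} reaches {B,R}.
Y ∉ reach(S|{C}) ⇒ S ⊥ Y | {C}.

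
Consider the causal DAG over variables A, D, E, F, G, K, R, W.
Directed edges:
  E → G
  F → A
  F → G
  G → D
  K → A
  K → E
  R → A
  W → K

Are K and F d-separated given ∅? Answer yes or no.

Bayes-Ball from K | ∅ reaches {A,D,E,G,W}.
F ∉ reach(K|∅) ⇒ K ⊥ F | ∅.

Yes — K ⊥ F | ∅.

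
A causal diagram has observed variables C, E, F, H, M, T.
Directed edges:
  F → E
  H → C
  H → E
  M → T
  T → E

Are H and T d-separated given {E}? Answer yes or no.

Bayes-Ball from H | {E} reaches {C,F,M,T}.
T ∈ reach(H|{E}) ⇒ H ⊥̸ T | {E}.

No — H and T are d-connected given {E}.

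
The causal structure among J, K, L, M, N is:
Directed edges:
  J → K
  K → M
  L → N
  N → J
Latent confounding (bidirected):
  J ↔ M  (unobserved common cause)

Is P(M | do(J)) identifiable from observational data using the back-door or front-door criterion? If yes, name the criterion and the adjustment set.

P(M|do(J)): frontdoor, adjust for {K}.

desc(J)\{J}={K,M}; candidates ⊆ {L,N}.
J↔M: latent back-door arc(s) into J.
size 0: {}; under {} J still reaches {L,M,N} ∋ M.
size 1: {L}, {N}; under {L} J still reaches {M,N} ∋ M.
size 2: {L,N}; under {L,N} J still reaches {M} ∋ M.
J↔M cannot be blocked by any observed set — no back-door set.
{K}: (i) intercepts every directed J→M path; (ii) no back-door J→{K}; (iii) {J} blocks every back-door {K}→M. Front-door holds.
P(M|do(J)) = Σ_{K} P(K|J) Σ_{J'} P(M|K,J')P(J').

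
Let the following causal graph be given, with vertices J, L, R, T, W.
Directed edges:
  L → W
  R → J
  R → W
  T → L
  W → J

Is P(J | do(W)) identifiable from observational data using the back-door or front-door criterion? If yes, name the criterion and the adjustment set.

desc(W)\{W}={J}; candidates ⊆ {L,R,T}.
size 0: {}; under {} W still reaches {J,L,R,T} ∋ J.
{R}: W⊥J given {R} in G with W→· removed — back-door holds.
P(J|do(W)) = Σ_{R} P(J|W,R)·P(R).

P(J|do(W)): backdoor, adjust for {R}.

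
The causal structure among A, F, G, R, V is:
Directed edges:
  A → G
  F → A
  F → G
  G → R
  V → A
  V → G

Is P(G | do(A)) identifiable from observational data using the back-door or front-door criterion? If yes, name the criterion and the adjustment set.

desc(A)\{A}={G,R}; candidates ⊆ {F,V}.
size 0: {}; under {} A still reaches {F,G,R,V} ∋ G.
size 1: {F}, {V}; under {F} A still reaches {G,R,V} ∋ G.
{F,V}: A⊥G given {F,V} in G with A→· removed — back-door holds.
P(G|do(A)) = Σ_{F,V} P(G|A,F,V)·P(F,V).

P(G|do(A)): backdoor, adjust for {F, V}.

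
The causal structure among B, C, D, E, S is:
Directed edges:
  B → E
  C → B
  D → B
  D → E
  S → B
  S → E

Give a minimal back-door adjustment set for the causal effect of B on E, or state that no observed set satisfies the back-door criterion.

desc(B)\{B}={E}; candidates ⊆ {C,D,S}.
size 0: {}; under {} B still reaches {C,D,E,S} ∋ E.
size 1: {C}, {D}, {S}; under {C} B still reaches {D,E,S} ∋ E.
{D,S}: B⊥E given {D,S} in G with B→· removed — back-door holds.

B→E: minimal back-door set {D, S}.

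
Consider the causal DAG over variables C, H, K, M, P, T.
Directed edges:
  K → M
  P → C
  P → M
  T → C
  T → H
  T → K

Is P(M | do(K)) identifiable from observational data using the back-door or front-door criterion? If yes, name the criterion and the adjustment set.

P(M|do(K)): backdoor, adjust for ∅.

desc(K)\{K}={M}; candidates ⊆ {C,H,P,T}.
∅: K⊥M given ∅ in G with K→· removed — back-door holds.
P(M|do(K)) = P(M|K) — no adjustment needed.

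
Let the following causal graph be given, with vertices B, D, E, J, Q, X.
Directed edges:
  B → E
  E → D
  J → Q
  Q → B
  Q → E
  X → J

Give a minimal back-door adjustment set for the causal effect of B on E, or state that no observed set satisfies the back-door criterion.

B→E: minimal back-door set {Q}.

desc(B)\{B}={D,E}; candidates ⊆ {J,Q,X}.
size 0: {}; under {} B still reaches {D,E,J,Q,X} ∋ E.
{Q}: B⊥E given {Q} in G with B→· removed — back-door holds.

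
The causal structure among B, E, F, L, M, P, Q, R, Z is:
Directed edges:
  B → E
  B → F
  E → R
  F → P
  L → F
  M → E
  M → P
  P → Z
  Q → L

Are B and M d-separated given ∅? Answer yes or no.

Bayes-Ball from B | ∅ reaches {E,F,P,R,Z}.
M ∉ reach(B|∅) ⇒ B ⊥ M | ∅.

Yes — B ⊥ M | ∅.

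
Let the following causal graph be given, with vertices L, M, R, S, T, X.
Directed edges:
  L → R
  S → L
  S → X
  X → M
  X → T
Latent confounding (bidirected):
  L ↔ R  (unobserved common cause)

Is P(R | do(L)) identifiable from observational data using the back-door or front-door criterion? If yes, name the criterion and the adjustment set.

P(R|do(L)): not identifiable (no BD/FD set).

desc(L)\{L}={R}; candidates ⊆ {M,S,T,X}.
L↔R: latent back-door arc(s) into L.
size 0: {}; under {} L still reaches {M,R,S,T,X} ∋ R.
size 1: {M}, {S}, {T} …(+1); under {M} L still reaches {R,S,T,X} ∋ R.
size 2: {M,S}, {M,T}, {M,X} …(+3); under {M,S} L still reaches {R} ∋ R.
L↔R cannot be blocked by any observed set — no back-door set.
No mediator lies on a directed L→…→R path.
Neither criterion identifies P(R|do(L)) in this graph.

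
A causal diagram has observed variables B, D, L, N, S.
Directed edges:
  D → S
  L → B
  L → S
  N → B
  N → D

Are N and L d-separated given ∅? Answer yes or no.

Yes — N ⊥ L | ∅.

Bayes-Ball from N | ∅ reaches {B,D,S}.
L ∉ reach(N|∅) ⇒ N ⊥ L | ∅.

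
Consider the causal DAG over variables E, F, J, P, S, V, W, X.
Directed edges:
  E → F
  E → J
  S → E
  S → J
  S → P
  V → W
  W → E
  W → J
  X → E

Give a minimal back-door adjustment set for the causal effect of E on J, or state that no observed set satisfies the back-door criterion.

E→J: minimal back-door set {S, W}.

desc(E)\{E}={F,J}; candidates ⊆ {P,S,V,W,X}.
size 0: {}; under {} E still reaches {J,P,S,V,W,X} ∋ J.
size 1: {P}, {S}, {V} …(+2); under {P} E still reaches {J,S,V,W,X} ∋ J.
{S,W}: E⊥J given {S,W} in G with E→· removed — back-door holds.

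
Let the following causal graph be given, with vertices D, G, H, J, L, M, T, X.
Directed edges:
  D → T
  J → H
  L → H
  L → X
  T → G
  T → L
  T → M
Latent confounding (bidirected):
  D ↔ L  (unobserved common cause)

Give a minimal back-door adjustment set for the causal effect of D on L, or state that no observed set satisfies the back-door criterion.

D→L: no observed back-door set.

desc(D)\{D}={G,H,L,M,T,X}; candidates ⊆ {J}.
D↔L: latent back-door arc(s) into D.
size 0: {}; under {} D still reaches {H,L,X} ∋ L.
size 1: {J}; under {J} D still reaches {H,L,X} ∋ L.
D↔L cannot be blocked by any observed set — no back-door set.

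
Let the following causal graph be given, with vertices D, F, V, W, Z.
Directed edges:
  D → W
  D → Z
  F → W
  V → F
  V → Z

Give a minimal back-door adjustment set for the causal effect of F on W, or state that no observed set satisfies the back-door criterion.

desc(F)\{F}={W}; candidates ⊆ {D,V,Z}.
∅: F⊥W given ∅ in G with F→· removed — back-door holds.

F→W: minimal back-door set ∅.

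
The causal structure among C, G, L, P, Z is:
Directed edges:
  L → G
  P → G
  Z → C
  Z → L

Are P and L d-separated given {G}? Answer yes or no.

No — P and L are d-connected given {G}.

Bayes-Ball from P | {G} reaches {C,L,Z}.
L ∈ reach(P|{G}) ⇒ P ⊥̸ L | {G}.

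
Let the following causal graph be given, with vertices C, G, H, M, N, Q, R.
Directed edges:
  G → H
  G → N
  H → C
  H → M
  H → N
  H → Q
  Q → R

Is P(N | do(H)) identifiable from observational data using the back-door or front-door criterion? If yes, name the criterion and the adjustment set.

desc(H)\{H}={C,M,N,Q,R}; candidates ⊆ {G}.
size 0: {}; under {} H still reaches {G,N} ∋ N.
{G}: H⊥N given {G} in G with H→· removed — back-door holds.
P(N|do(H)) = Σ_{G} P(N|H,G)·P(G).

P(N|do(H)): backdoor, adjust for {G}.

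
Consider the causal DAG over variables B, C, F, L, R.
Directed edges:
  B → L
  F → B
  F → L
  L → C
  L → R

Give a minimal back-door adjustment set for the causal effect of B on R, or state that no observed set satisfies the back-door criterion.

B→R: minimal back-door set {F}.

desc(B)\{B}={C,L,R}; candidates ⊆ {F}.
size 0: {}; under {} B still reaches {C,F,L,R} ∋ R.
{F}: B⊥R given {F} in G with B→· removed — back-door holds.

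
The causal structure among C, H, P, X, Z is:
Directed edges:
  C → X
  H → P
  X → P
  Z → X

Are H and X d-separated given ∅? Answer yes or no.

Yes — H ⊥ X | ∅.

Bayes-Ball from H | ∅ reaches {P}.
X ∉ reach(H|∅) ⇒ H ⊥ X | ∅.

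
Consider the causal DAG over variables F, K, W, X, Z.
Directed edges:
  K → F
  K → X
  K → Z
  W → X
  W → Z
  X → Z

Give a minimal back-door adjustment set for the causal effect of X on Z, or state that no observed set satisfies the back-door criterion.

desc(X)\{X}={Z}; candidates ⊆ {F,K,W}.
size 0: {}; under {} X still reaches {F,K,W,Z} ∋ Z.
size 1: {F}, {K}, {W}; under {F} X still reaches {K,W,Z} ∋ Z.
{K,W}: X⊥Z given {K,W} in G with X→· removed — back-door holds.

X→Z: minimal back-door set {K, W}.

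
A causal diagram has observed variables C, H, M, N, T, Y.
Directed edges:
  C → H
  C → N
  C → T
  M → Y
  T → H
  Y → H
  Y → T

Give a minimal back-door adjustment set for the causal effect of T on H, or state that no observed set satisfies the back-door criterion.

desc(T)\{T}={H}; candidates ⊆ {C,M,N,Y}.
size 0: {}; under {} T still reaches {C,H,M,N,Y} ∋ H.
size 1: {C}, {M}, {N} …(+1); under {C} T still reaches {H,M,Y} ∋ H.
{C,Y}: T⊥H given {C,Y} in G with T→· removed — back-door holds.

T→H: minimal back-door set {C, Y}.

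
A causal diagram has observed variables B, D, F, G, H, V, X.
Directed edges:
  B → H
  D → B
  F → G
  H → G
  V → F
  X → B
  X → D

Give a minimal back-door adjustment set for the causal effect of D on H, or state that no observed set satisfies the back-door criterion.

D→H: minimal back-door set {X}.

desc(D)\{D}={B,G,H}; candidates ⊆ {F,V,X}.
size 0: {}; under {} D still reaches {B,G,H,X} ∋ H.
{X}: D⊥H given {X} in G with D→· removed — back-door holds.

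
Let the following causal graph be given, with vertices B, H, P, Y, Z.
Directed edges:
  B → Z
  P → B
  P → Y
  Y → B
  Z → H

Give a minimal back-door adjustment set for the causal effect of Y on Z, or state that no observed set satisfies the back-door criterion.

Y→Z: minimal back-door set {P}.

desc(Y)\{Y}={B,H,Z}; candidates ⊆ {P}.
size 0: {}; under {} Y still reaches {B,H,P,Z} ∋ Z.
{P}: Y⊥Z given {P} in G with Y→· removed — back-door holds.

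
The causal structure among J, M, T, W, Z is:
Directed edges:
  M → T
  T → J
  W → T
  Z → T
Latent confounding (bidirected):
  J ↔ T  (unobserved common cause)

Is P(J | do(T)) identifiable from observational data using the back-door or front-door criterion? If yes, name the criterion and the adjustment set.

P(J|do(T)): not identifiable (no BD/FD set).

desc(T)\{T}={J}; candidates ⊆ {M,W,Z}.
T↔J: latent back-door arc(s) into T.
size 0: {}; under {} T still reaches {J,M,W,Z} ∋ J.
size 1: {M}, {W}, {Z}; under {M} T still reaches {J,W,Z} ∋ J.
size 2: {M,W}, {M,Z}, {W,Z}; under {M,W} T still reaches {J,Z} ∋ J.
T↔J cannot be blocked by any observed set — no back-door set.
No mediator lies on a directed T→…→J path.
Neither criterion identifies P(J|do(T)) in this graph.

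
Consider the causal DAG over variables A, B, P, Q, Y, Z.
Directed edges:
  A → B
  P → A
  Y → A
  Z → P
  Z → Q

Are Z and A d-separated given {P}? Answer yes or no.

Bayes-Ball from Z | {P} reaches {Q}.
A ∉ reach(Z|{P}) ⇒ Z ⊥ A | {P}.

Yes — Z ⊥ A | {P}.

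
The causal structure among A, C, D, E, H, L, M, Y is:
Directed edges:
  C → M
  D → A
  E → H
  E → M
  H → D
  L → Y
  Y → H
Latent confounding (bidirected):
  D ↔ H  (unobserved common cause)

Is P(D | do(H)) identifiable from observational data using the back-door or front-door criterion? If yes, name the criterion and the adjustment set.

P(D|do(H)): not identifiable (no BD/FD set).

desc(H)\{H}={A,D}; candidates ⊆ {C,E,L,M,Y}.
H↔D: latent back-door arc(s) into H.
size 0: {}; under {} H still reaches {A,D,E,L,M,Y} ∋ D.
size 1: {C}, {E}, {L} …(+2); under {C} H still reaches {A,D,E,L,M,Y} ∋ D.
size 2: {C,E}, {C,L}, {C,M} …(+7); under {C,E} H still reaches {A,D,L,Y} ∋ D.
H↔D cannot be blocked by any observed set — no back-door set.
No mediator lies on a directed H→…→D path.
Neither criterion identifies P(D|do(H)) in this graph.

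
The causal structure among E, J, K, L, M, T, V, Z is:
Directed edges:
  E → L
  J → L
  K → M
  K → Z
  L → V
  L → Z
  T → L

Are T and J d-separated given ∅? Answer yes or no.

Yes — T ⊥ J | ∅.

Bayes-Ball from T | ∅ reaches {L,V,Z}.
J ∉ reach(T|∅) ⇒ T ⊥ J | ∅.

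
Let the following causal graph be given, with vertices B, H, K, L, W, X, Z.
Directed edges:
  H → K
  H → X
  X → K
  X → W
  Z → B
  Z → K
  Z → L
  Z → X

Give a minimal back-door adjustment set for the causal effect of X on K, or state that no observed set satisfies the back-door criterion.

X→K: minimal back-door set {H, Z}.

desc(X)\{X}={K,W}; candidates ⊆ {B,H,L,Z}.
size 0: {}; under {} X still reaches {B,H,K,L,Z} ∋ K.
size 1: {B}, {H}, {L} …(+1); under {B} X still reaches {H,K,L,Z} ∋ K.
{H,Z}: X⊥K given {H,Z} in G with X→· removed — back-door holds.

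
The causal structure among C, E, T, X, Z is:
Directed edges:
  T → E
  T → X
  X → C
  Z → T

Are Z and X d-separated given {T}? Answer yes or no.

Bayes-Ball from Z | {T} reaches ∅.
X ∉ reach(Z|{T}) ⇒ Z ⊥ X | {T}.

Yes — Z ⊥ X | {T}.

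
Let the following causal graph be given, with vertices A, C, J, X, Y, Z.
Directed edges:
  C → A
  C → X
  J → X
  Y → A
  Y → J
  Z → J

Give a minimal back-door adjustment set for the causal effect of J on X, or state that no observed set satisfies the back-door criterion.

J→X: minimal back-door set ∅.

desc(J)\{J}={X}; candidates ⊆ {A,C,Y,Z}.
∅: J⊥X given ∅ in G with J→· removed — back-door holds.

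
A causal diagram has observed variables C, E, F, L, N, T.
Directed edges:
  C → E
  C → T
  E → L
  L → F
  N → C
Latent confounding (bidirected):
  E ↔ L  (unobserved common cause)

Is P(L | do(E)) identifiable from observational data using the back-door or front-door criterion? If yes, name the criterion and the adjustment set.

P(L|do(E)): not identifiable (no BD/FD set).

desc(E)\{E}={F,L}; candidates ⊆ {C,N,T}.
E↔L: latent back-door arc(s) into E.
size 0: {}; under {} E still reaches {C,F,L,N,T} ∋ L.
size 1: {C}, {N}, {T}; under {C} E still reaches {F,L} ∋ L.
size 2: {C,N}, {C,T}, {N,T}; under {C,N} E still reaches {F,L} ∋ L.
E↔L cannot be blocked by any observed set — no back-door set.
No mediator lies on a directed E→…→L path.
Neither criterion identifies P(L|do(E)) in this graph.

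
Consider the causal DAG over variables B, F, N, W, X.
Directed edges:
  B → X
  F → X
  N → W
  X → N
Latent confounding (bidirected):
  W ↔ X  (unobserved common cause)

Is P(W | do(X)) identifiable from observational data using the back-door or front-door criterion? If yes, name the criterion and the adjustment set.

P(W|do(X)): frontdoor, adjust for {N}.

desc(X)\{X}={N,W}; candidates ⊆ {B,F}.
X↔W: latent back-door arc(s) into X.
size 0: {}; under {} X still reaches {B,F,W} ∋ W.
size 1: {B}, {F}; under {B} X still reaches {F,W} ∋ W.
size 2: {B,F}; under {B,F} X still reaches {W} ∋ W.
X↔W cannot be blocked by any observed set — no back-door set.
{N}: (i) intercepts every directed X→W path; (ii) no back-door X→{N}; (iii) {X} blocks every back-door {N}→W. Front-door holds.
P(W|do(X)) = Σ_{N} P(N|X) Σ_{X'} P(W|N,X')P(X').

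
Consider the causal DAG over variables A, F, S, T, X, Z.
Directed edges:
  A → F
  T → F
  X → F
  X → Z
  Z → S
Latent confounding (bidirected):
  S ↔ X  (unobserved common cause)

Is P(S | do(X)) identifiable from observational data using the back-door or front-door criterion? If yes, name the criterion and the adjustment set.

P(S|do(X)): frontdoor, adjust for {Z}.

desc(X)\{X}={F,S,Z}; candidates ⊆ {A,T}.
X↔S: latent back-door arc(s) into X.
size 0: {}; under {} X still reaches {S} ∋ S.
size 1: {A}, {T}; under {A} X still reaches {S} ∋ S.
size 2: {A,T}; under {A,T} X still reaches {S} ∋ S.
X↔S cannot be blocked by any observed set — no back-door set.
{Z}: (i) intercepts every directed X→S path; (ii) no back-door X→{Z}; (iii) {X} blocks every back-door {Z}→S. Front-door holds.
P(S|do(X)) = Σ_{Z} P(Z|X) Σ_{X'} P(S|Z,X')P(X').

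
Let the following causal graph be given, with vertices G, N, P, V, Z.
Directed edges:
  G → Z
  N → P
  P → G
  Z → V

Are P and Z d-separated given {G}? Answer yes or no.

Bayes-Ball from P | {G} reaches {N}.
Z ∉ reach(P|{G}) ⇒ P ⊥ Z | {G}.

Yes — P ⊥ Z | {G}.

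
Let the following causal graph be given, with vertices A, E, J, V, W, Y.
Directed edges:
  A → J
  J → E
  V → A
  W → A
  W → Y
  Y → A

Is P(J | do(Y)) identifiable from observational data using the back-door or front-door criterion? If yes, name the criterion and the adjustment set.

P(J|do(Y)): backdoor, adjust for {W}.

desc(Y)\{Y}={A,E,J}; candidates ⊆ {V,W}.
size 0: {}; under {} Y still reaches {A,E,J,W} ∋ J.
{W}: Y⊥J given {W} in G with Y→· removed — back-door holds.
P(J|do(Y)) = Σ_{W} P(J|Y,W)·P(W).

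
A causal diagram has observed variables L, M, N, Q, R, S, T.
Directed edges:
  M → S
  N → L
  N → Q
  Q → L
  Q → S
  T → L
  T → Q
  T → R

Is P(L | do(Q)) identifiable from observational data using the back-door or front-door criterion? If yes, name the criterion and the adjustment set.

P(L|do(Q)): backdoor, adjust for {N, T}.

desc(Q)\{Q}={L,S}; candidates ⊆ {M,N,R,T}.
size 0: {}; under {} Q still reaches {L,N,R,T} ∋ L.
size 1: {M}, {N}, {R} …(+1); under {M} Q still reaches {L,N,R,T} ∋ L.
{N,T}: Q⊥L given {N,T} in G with Q→· removed — back-door holds.
P(L|do(Q)) = Σ_{N,T} P(L|Q,N,T)·P(N,T).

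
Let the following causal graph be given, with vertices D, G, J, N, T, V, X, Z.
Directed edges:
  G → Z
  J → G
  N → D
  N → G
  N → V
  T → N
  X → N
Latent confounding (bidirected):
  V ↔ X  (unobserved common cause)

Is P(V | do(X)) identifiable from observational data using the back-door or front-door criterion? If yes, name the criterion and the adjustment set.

desc(X)\{X}={D,G,N,V,Z}; candidates ⊆ {J,T}.
X↔V: latent back-door arc(s) into X.
size 0: {}; under {} X still reaches {V} ∋ V.
size 1: {J}, {T}; under {J} X still reaches {V} ∋ V.
size 2: {J,T}; under {J,T} X still reaches {V} ∋ V.
X↔V cannot be blocked by any observed set — no back-door set.
{N}: (i) intercepts every directed X→V path; (ii) no back-door X→{N}; (iii) {X} blocks every back-door {N}→V. Front-door holds.
P(V|do(X)) = Σ_{N} P(N|X) Σ_{X'} P(V|N,X')P(X').

P(V|do(X)): frontdoor, adjust for {N}.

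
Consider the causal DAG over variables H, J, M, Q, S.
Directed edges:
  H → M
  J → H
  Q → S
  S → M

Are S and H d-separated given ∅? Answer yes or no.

Yes — S ⊥ H | ∅.

Bayes-Ball from S | ∅ reaches {M,Q}.
H ∉ reach(S|∅) ⇒ S ⊥ H | ∅.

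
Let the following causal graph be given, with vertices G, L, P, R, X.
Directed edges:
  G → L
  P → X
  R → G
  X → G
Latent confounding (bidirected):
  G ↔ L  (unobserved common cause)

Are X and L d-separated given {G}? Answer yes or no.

Bayes-Ball from X | {G} reaches {L,P,R}.
L ∈ reach(X|{G}) ⇒ X ⊥̸ L | {G}.

No — X and L are d-connected given {G}.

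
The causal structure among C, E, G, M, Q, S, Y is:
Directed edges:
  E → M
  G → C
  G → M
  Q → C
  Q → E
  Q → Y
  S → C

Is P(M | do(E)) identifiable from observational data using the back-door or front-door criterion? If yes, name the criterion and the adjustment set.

P(M|do(E)): backdoor, adjust for ∅.

desc(E)\{E}={M}; candidates ⊆ {C,G,Q,S,Y}.
∅: E⊥M given ∅ in G with E→· removed — back-door holds.
P(M|do(E)) = P(M|E) — no adjustment needed.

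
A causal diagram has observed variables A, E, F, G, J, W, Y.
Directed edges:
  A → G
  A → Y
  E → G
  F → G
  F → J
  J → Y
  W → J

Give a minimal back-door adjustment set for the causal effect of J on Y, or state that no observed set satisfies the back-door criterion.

desc(J)\{J}={Y}; candidates ⊆ {A,E,F,G,W}.
∅: J⊥Y given ∅ in G with J→· removed — back-door holds.

J→Y: minimal back-door set ∅.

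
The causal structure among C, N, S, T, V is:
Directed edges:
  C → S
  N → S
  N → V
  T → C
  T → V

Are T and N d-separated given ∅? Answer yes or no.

Bayes-Ball from T | ∅ reaches {C,S,V}.
N ∉ reach(T|∅) ⇒ T ⊥ N | ∅.

Yes — T ⊥ N | ∅.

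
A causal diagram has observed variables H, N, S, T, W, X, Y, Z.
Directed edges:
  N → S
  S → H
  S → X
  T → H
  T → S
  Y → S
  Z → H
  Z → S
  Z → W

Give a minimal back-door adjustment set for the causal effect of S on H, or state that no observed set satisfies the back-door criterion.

S→H: minimal back-door set {T, Z}.

desc(S)\{S}={H,X}; candidates ⊆ {N,T,W,Y,Z}.
size 0: {}; under {} S still reaches {H,N,T,W,Y,Z} ∋ H.
size 1: {N}, {T}, {W} …(+2); under {N} S still reaches {H,T,W,Y,Z} ∋ H.
{T,Z}: S⊥H given {T,Z} in G with S→· removed — back-door holds.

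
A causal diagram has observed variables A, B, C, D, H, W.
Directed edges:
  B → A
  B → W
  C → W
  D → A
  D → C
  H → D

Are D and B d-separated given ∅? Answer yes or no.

Yes — D ⊥ B | ∅.

Bayes-Ball from D | ∅ reaches {A,C,H,W}.
B ∉ reach(D|∅) ⇒ D ⊥ B | ∅.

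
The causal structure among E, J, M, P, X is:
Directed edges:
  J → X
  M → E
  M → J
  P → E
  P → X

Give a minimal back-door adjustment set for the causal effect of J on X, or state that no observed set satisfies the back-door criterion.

J→X: minimal back-door set ∅.

desc(J)\{J}={X}; candidates ⊆ {E,M,P}.
∅: J⊥X given ∅ in G with J→· removed — back-door holds.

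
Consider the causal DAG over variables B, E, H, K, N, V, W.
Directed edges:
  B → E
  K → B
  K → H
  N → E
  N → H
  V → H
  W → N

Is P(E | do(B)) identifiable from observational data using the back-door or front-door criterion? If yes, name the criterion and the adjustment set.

P(E|do(B)): backdoor, adjust for ∅.

desc(B)\{B}={E}; candidates ⊆ {H,K,N,V,W}.
∅: B⊥E given ∅ in G with B→· removed — back-door holds.
P(E|do(B)) = P(E|B) — no adjustment needed.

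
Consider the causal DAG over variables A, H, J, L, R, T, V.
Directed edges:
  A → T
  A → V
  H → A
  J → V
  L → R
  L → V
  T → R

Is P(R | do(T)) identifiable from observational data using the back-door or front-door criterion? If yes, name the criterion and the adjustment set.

P(R|do(T)): backdoor, adjust for ∅.

desc(T)\{T}={R}; candidates ⊆ {A,H,J,L,V}.
∅: T⊥R given ∅ in G with T→· removed — back-door holds.
P(R|do(T)) = P(R|T) — no adjustment needed.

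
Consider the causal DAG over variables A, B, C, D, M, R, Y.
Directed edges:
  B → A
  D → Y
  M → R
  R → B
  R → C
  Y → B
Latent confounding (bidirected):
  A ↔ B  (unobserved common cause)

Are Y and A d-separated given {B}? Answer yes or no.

No — Y and A are d-connected given {B}.

Bayes-Ball from Y | {B} reaches {A,C,D,M,R}.
A ∈ reach(Y|{B}) ⇒ Y ⊥̸ A | {B}.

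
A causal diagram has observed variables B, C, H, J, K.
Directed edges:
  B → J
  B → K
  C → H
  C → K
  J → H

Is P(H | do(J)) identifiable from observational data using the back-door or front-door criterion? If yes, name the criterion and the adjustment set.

P(H|do(J)): backdoor, adjust for ∅.

desc(J)\{J}={H}; candidates ⊆ {B,C,K}.
∅: J⊥H given ∅ in G with J→· removed — back-door holds.
P(H|do(J)) = P(H|J) — no adjustment needed.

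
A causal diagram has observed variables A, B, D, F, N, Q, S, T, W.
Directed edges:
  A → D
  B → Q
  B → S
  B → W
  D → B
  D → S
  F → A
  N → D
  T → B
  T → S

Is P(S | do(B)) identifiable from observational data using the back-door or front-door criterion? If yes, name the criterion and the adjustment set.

desc(B)\{B}={Q,S,W}; candidates ⊆ {A,D,F,N,T}.
size 0: {}; under {} B still reaches {A,D,F,N,S,T} ∋ S.
size 1: {A}, {D}, {F} …(+2); under {A} B still reaches {D,N,S,T} ∋ S.
{D,T}: B⊥S given {D,T} in G with B→· removed — back-door holds.
P(S|do(B)) = Σ_{D,T} P(S|B,D,T)·P(D,T).

P(S|do(B)): backdoor, adjust for {D, T}.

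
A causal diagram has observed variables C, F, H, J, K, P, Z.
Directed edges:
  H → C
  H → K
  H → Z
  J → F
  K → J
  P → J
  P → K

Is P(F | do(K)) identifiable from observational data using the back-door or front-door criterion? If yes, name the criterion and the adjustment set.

P(F|do(K)): backdoor, adjust for {P}.

desc(K)\{K}={F,J}; candidates ⊆ {C,H,P,Z}.
size 0: {}; under {} K still reaches {C,F,H,J,P,Z} ∋ F.
{P}: K⊥F given {P} in G with K→· removed — back-door holds.
P(F|do(K)) = Σ_{P} P(F|K,P)·P(P).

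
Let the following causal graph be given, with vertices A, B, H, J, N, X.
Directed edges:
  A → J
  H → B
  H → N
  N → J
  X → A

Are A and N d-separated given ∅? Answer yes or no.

Yes — A ⊥ N | ∅.

Bayes-Ball from A | ∅ reaches {J,X}.
N ∉ reach(A|∅) ⇒ A ⊥ N | ∅.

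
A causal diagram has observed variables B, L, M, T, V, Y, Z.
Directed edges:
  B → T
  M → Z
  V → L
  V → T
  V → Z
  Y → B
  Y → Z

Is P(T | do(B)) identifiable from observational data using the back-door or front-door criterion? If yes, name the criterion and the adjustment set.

desc(B)\{B}={T}; candidates ⊆ {L,M,V,Y,Z}.
∅: B⊥T given ∅ in G with B→· removed — back-door holds.
P(T|do(B)) = P(T|B) — no adjustment needed.

P(T|do(B)): backdoor, adjust for ∅.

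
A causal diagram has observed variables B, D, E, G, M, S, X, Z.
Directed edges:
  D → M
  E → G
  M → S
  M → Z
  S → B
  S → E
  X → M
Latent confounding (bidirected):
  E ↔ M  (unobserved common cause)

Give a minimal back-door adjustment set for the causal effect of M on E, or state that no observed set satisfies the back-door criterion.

desc(M)\{M}={B,E,G,S,Z}; candidates ⊆ {D,X}.
M↔E: latent back-door arc(s) into M.
size 0: {}; under {} M still reaches {D,E,G,X} ∋ E.
size 1: {D}, {X}; under {D} M still reaches {E,G,X} ∋ E.
size 2: {D,X}; under {D,X} M still reaches {E,G} ∋ E.
M↔E cannot be blocked by any observed set — no back-door set.

M→E: no observed back-door set.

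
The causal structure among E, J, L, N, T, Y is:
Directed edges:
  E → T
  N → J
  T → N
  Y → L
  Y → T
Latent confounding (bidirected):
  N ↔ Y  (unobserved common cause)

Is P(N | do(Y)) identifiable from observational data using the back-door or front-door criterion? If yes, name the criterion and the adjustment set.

desc(Y)\{Y}={J,L,N,T}; candidates ⊆ {E}.
Y↔N: latent back-door arc(s) into Y.
size 0: {}; under {} Y still reaches {J,N} ∋ N.
size 1: {E}; under {E} Y still reaches {J,N} ∋ N.
Y↔N cannot be blocked by any observed set — no back-door set.
{T}: (i) intercepts every directed Y→N path; (ii) no back-door Y→{T}; (iii) {Y} blocks every back-door {T}→N. Front-door holds.
P(N|do(Y)) = Σ_{T} P(T|Y) Σ_{Y'} P(N|T,Y')P(Y').

P(N|do(Y)): frontdoor, adjust for {T}.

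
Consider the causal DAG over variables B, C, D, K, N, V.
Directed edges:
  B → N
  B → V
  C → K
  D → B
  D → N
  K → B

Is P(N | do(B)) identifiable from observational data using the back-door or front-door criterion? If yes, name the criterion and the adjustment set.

P(N|do(B)): backdoor, adjust for {D}.

desc(B)\{B}={N,V}; candidates ⊆ {C,D,K}.
size 0: {}; under {} B still reaches {C,D,K,N} ∋ N.
{D}: B⊥N given {D} in G with B→· removed — back-door holds.
P(N|do(B)) = Σ_{D} P(N|B,D)·P(D).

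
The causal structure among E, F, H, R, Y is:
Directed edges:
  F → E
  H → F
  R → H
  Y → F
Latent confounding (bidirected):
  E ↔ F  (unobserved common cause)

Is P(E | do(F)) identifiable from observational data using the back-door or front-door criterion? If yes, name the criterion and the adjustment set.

desc(F)\{F}={E}; candidates ⊆ {H,R,Y}.
F↔E: latent back-door arc(s) into F.
size 0: {}; under {} F still reaches {E,H,R,Y} ∋ E.
size 1: {H}, {R}, {Y}; under {H} F still reaches {E,Y} ∋ E.
size 2: {H,R}, {H,Y}, {R,Y}; under {H,R} F still reaches {E,Y} ∋ E.
F↔E cannot be blocked by any observed set — no back-door set.
No mediator lies on a directed F→…→E path.
Neither criterion identifies P(E|do(F)) in this graph.

P(E|do(F)): not identifiable (no BD/FD set).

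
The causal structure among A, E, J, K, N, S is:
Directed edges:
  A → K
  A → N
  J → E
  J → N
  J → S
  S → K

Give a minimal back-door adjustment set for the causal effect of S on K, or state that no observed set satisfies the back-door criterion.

S→K: minimal back-door set ∅.

desc(S)\{S}={K}; candidates ⊆ {A,E,J,N}.
∅: S⊥K given ∅ in G with S→· removed — back-door holds.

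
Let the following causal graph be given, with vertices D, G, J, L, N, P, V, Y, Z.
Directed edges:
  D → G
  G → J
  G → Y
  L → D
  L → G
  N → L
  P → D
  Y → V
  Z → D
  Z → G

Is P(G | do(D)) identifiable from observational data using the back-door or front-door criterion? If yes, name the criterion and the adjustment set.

P(G|do(D)): backdoor, adjust for {L, Z}.

desc(D)\{D}={G,J,V,Y}; candidates ⊆ {L,N,P,Z}.
size 0: {}; under {} D still reaches {G,J,L,N,P,V,Y,Z} ∋ G.
size 1: {L}, {N}, {P} …(+1); under {L} D still reaches {G,J,P,V,Y,Z} ∋ G.
{L,Z}: D⊥G given {L,Z} in G with D→· removed — back-door holds.
P(G|do(D)) = Σ_{L,Z} P(G|D,L,Z)·P(L,Z).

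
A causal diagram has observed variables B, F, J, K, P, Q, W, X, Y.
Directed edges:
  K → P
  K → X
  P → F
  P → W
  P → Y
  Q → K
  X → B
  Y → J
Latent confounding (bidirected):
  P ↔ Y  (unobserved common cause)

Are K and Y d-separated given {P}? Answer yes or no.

Bayes-Ball from K | {P} reaches {B,J,Q,X,Y}.
Y ∈ reach(K|{P}) ⇒ K ⊥̸ Y | {P}.

No — K and Y are d-connected given {P}.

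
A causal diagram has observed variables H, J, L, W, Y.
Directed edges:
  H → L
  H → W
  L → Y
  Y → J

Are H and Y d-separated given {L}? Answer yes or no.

Bayes-Ball from H | {L} reaches {W}.
Y ∉ reach(H|{L}) ⇒ H ⊥ Y | {L}.

Yes — H ⊥ Y | {L}.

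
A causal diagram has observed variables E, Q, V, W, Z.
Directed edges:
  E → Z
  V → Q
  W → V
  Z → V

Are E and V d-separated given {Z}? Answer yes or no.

Bayes-Ball from E | {Z} reaches ∅.
V ∉ reach(E|{Z}) ⇒ E ⊥ V | {Z}.

Yes — E ⊥ V | {Z}.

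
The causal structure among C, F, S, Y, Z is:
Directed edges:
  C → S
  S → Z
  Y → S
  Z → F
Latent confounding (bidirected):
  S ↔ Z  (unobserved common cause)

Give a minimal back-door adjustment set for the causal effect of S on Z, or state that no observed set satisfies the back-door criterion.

desc(S)\{S}={F,Z}; candidates ⊆ {C,Y}.
S↔Z: latent back-door arc(s) into S.
size 0: {}; under {} S still reaches {C,F,Y,Z} ∋ Z.
size 1: {C}, {Y}; under {C} S still reaches {F,Y,Z} ∋ Z.
size 2: {C,Y}; under {C,Y} S still reaches {F,Z} ∋ Z.
S↔Z cannot be blocked by any observed set — no back-door set.

S→Z: no observed back-door set.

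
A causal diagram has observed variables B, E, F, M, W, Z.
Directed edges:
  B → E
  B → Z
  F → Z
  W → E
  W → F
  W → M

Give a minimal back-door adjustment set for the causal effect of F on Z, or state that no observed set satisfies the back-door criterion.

desc(F)\{F}={Z}; candidates ⊆ {B,E,M,W}.
∅: F⊥Z given ∅ in G with F→· removed — back-door holds.

F→Z: minimal back-door set ∅.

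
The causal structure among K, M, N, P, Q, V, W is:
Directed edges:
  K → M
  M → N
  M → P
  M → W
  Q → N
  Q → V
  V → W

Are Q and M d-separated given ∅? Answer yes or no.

Bayes-Ball from Q | ∅ reaches {N,V,W}.
M ∉ reach(Q|∅) ⇒ Q ⊥ M | ∅.

Yes — Q ⊥ M | ∅.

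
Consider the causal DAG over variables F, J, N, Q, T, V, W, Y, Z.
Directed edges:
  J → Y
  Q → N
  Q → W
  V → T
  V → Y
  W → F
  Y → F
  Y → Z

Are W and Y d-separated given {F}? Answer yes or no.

No — W and Y are d-connected given {F}.

Bayes-Ball from W | {F} reaches {J,N,Q,T,V,Y,Z}.
Y ∈ reach(W|{F}) ⇒ W ⊥̸ Y | {F}.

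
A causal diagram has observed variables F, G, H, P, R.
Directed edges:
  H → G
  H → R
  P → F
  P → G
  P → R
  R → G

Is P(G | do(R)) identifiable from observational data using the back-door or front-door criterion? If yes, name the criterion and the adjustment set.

P(G|do(R)): backdoor, adjust for {H, P}.

desc(R)\{R}={G}; candidates ⊆ {F,H,P}.
size 0: {}; under {} R still reaches {F,G,H,P} ∋ G.
size 1: {F}, {H}, {P}; under {F} R still reaches {G,H,P} ∋ G.
{H,P}: R⊥G given {H,P} in G with R→· removed — back-door holds.
P(G|do(R)) = Σ_{H,P} P(G|R,H,P)·P(H,P).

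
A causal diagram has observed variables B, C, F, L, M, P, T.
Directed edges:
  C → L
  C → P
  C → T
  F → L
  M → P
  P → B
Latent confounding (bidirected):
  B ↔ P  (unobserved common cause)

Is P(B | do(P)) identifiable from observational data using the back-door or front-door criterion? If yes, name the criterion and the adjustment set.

desc(P)\{P}={B}; candidates ⊆ {C,F,L,M,T}.
P↔B: latent back-door arc(s) into P.
size 0: {}; under {} P still reaches {B,C,L,M,T} ∋ B.
size 1: {C}, {F}, {L} …(+2); under {C} P still reaches {B,M} ∋ B.
size 2: {C,F}, {C,L}, {C,M} …(+7); under {C,F} P still reaches {B,M} ∋ B.
P↔B cannot be blocked by any observed set — no back-door set.
No mediator lies on a directed P→…→B path.
Neither criterion identifies P(B|do(P)) in this graph.

P(B|do(P)): not identifiable (no BD/FD set).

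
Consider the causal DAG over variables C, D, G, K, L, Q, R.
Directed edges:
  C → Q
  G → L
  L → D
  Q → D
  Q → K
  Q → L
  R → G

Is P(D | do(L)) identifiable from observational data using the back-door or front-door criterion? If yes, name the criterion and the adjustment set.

P(D|do(L)): backdoor, adjust for {Q}.

desc(L)\{L}={D}; candidates ⊆ {C,G,K,Q,R}.
size 0: {}; under {} L still reaches {C,D,G,K,Q,R} ∋ D.
{Q}: L⊥D given {Q} in G with L→· removed — back-door holds.
P(D|do(L)) = Σ_{Q} P(D|L,Q)·P(Q).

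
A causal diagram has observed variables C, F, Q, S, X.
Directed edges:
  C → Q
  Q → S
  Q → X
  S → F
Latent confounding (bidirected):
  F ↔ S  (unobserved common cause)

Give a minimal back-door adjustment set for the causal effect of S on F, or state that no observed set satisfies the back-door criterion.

desc(S)\{S}={F}; candidates ⊆ {C,Q,X}.
S↔F: latent back-door arc(s) into S.
size 0: {}; under {} S still reaches {C,F,Q,X} ∋ F.
size 1: {C}, {Q}, {X}; under {C} S still reaches {F,Q,X} ∋ F.
size 2: {C,Q}, {C,X}, {Q,X}; under {C,Q} S still reaches {F} ∋ F.
S↔F cannot be blocked by any observed set — no back-door set.

S→F: no observed back-door set.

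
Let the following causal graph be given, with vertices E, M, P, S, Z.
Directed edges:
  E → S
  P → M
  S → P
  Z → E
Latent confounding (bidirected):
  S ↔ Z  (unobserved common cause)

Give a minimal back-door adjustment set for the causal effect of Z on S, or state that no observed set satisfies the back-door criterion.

Z→S: no observed back-door set.

desc(Z)\{Z}={E,M,P,S}; candidates ⊆ {—}.
Z↔S: latent back-door arc(s) into Z.
size 0: {}; under {} Z still reaches {M,P,S} ∋ S.
Z↔S cannot be blocked by any observed set — no back-door set.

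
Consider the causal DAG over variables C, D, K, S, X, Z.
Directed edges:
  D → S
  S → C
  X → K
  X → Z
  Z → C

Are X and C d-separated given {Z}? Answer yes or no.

Bayes-Ball from X | {Z} reaches {K}.
C ∉ reach(X|{Z}) ⇒ X ⊥ C | {Z}.

Yes — X ⊥ C | {Z}.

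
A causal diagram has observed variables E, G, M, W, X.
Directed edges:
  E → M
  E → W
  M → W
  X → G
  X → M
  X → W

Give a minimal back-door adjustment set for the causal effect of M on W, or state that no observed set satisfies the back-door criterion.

desc(M)\{M}={W}; candidates ⊆ {E,G,X}.
size 0: {}; under {} M still reaches {E,G,W,X} ∋ W.
size 1: {E}, {G}, {X}; under {E} M still reaches {G,W,X} ∋ W.
{E,X}: M⊥W given {E,X} in G with M→· removed — back-door holds.

M→W: minimal back-door set {E, X}.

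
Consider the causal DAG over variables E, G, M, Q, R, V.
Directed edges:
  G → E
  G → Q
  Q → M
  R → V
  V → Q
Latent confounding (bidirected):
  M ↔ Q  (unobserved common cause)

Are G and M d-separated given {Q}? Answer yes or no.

No — G and M are d-connected given {Q}.

Bayes-Ball from G | {Q} reaches {E,M,R,V}.
M ∈ reach(G|{Q}) ⇒ G ⊥̸ M | {Q}.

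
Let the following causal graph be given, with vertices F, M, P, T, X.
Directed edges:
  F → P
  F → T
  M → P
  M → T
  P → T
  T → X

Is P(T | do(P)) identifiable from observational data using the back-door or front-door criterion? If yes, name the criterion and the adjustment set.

P(T|do(P)): backdoor, adjust for {F, M}.

desc(P)\{P}={T,X}; candidates ⊆ {F,M}.
size 0: {}; under {} P still reaches {F,M,T,X} ∋ T.
size 1: {F}, {M}; under {F} P still reaches {M,T,X} ∋ T.
{F,M}: P⊥T given {F,M} in G with P→· removed — back-door holds.
P(T|do(P)) = Σ_{F,M} P(T|P,F,M)·P(F,M).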